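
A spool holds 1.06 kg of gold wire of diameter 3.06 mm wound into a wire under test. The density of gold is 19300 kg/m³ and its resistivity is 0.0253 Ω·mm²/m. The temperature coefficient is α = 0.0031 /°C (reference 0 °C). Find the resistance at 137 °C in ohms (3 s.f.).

0.0366 Ω

ρ = 0.0253 Ω·mm²/m = 2.53×10^-8 Ω·m
A = π(d/2)² = π(1.5300e-03 m)² = 7.3542e-06 m²
L = m/(density·A) = 1.06/(19300×7.3542e-06) = 7.468 m
R = ρL/A = (2.53×10^-8)(7.468)/(7.3542e-06) = 0.02569 Ω
R(137 °C) = 0.02569 × (1 + 0.0031×137) = 0.0366 Ω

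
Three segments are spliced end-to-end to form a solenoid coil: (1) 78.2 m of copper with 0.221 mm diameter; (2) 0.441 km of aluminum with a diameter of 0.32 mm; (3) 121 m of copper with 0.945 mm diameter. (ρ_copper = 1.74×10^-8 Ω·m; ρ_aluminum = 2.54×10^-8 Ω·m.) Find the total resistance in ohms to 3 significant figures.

178 Ω

Seg 1: A = π(d/2)² = π(1.1050e-04 m)² = 3.836e-08 m²
R_1 = (1.74×10^-8)(78.2)/(3.836e-08) = 35.47 Ω
Seg 2: A = π(d/2)² = π(1.6000e-04 m)² = 8.042e-08 m²
R_2 = (2.54×10^-8)(441)/(8.042e-08) = 139.3 Ω
Seg 3: A = π(d/2)² = π(4.7250e-04 m)² = 7.014e-07 m²
R_3 = (1.74×10^-8)(121)/(7.014e-07) = 3.002 Ω
R_total = R_1 + R_2 + R_3 = 178 Ω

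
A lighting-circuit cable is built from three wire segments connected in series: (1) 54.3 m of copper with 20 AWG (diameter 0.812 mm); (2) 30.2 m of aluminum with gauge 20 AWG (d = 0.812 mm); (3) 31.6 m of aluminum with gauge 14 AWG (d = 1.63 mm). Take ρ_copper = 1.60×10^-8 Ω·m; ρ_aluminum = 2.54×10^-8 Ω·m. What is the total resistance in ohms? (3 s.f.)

3.54 Ω

Seg 1: A = π(0.812/2 mm)² = π(4.0600e-04 m)² = 5.178e-07 m²
R_1 = (1.60×10^-8)(54.3)/(5.178e-07) = 1.678 Ω
Seg 2: A = π(0.812/2 mm)² = π(4.0600e-04 m)² = 5.178e-07 m²
R_2 = (2.54×10^-8)(30.2)/(5.178e-07) = 1.481 Ω
Seg 3: A = π(1.63/2 mm)² = π(8.1500e-04 m)² = 2.087e-06 m²
R_3 = (2.54×10^-8)(31.6)/(2.087e-06) = 0.3846 Ω
R_total = R_1 + R_2 + R_3 = 3.54 Ω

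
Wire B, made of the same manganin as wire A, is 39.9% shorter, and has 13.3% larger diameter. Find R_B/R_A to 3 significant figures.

R ∝ L/d², so R_B/R_A = (1 − 39.9/100) × (1 + 13.3/100)⁻²
= 0.601 × 0.779 = 0.468

0.468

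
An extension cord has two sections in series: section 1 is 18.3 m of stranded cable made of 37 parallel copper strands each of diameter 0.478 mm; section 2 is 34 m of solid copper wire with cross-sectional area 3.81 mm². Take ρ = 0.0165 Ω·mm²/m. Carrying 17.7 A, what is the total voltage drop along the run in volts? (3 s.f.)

ρ = 0.0165 Ω·mm²/m = 1.65×10^-8 Ω·m
Section 1: A_strand = π(2.3900e-04)² = 1.795e-07 m²; R₁ = ρL/(N·A_s) = (1.65×10^-8)(18.3)/(37×1.795e-07) = 0.04548 Ω
Section 2: A = 3.81 mm² = 3.810e-06 m²
R₂ = (1.65×10^-8)(34)/(3.810e-06) = 0.1472 Ω
R = R₁ + R₂ = 0.1927 Ω
V = IR = 17.7 × 0.1927 = 3.41 V

3.41 V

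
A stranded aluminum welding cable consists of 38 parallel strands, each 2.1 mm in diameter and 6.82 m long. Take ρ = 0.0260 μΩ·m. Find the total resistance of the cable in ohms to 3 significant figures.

ρ = 0.0260 μΩ·m = 2.60×10^-8 Ω·m
A_strand = π(1.0500e-03 m)² = 3.464e-06 m²
R_strand = ρL/A = (2.60×10^-8)(6.82)/(3.464e-06) = 0.0512 Ω
R_total = R_strand/N = 0.0512/38 = 0.00135 Ω

0.00135 Ω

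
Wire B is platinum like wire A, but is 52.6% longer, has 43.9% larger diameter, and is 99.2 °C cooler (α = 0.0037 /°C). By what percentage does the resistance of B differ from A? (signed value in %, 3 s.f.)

-53.4%

R ∝ ρL/d² with ρ ∝ (1+αΔT), so R_B/R_A = (1 + 52.6/100) × (1 + 43.9/100)⁻² × (1 − 0.0037×99.2)
= 1.526 × 0.4829 × 0.633 = 0.4664
(R_B − R_A)/R_A = 0.4664 − 1 = -53.4%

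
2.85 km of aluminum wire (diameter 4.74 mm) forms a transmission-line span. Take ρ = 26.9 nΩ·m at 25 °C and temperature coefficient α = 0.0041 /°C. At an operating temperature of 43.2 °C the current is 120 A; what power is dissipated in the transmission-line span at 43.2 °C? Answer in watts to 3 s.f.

67200 W

ρ = 26.9 nΩ·m = 2.69×10^-8 Ω·m
A = π(d/2)² = π(2.3700e-03 m)² = 1.765e-05 m²
R₍25₎ = ρL/A = (2.69×10^-8)(2850)/(1.765e-05) = 4.345 Ω
R₍43.2₎ = R₍25₎(1 + αΔT) = 4.345 × (1 + 0.0041×18.2) = 4.669 Ω
P = I²R = (120)² × 4.669 = 67200 W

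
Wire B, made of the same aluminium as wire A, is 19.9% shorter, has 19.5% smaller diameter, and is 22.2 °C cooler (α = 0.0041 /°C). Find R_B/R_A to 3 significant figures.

R ∝ ρL/d² with ρ ∝ (1+αΔT), so R_B/R_A = (1 − 19.9/100) × (1 − 19.5/100)⁻² × (1 − 0.0041×22.2)
= 0.801 × 1.543 × 0.909 = 1.12

1.12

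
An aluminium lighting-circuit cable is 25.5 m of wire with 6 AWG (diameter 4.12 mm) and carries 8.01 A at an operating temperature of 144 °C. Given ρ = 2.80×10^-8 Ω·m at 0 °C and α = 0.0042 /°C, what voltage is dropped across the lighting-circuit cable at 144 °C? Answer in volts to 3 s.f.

A = π(4.12/2 mm)² = π(2.0600e-03 m)² = 1.333e-05 m²
R₍0₎ = ρL/A = (2.80×10^-8)(25.5)/(1.333e-05) = 0.05356 Ω
R₍144₎ = R₍0₎(1 + αΔT) = 0.05356 × (1 + 0.0042×144) = 0.08595 Ω
V = IR = 8.01 × 0.08595 = 0.688 V

0.688 V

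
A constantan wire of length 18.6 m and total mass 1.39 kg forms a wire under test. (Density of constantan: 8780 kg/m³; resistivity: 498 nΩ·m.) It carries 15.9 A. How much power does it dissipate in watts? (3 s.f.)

ρ = 498 nΩ·m = 4.98×10^-7 Ω·m
A = m/(density·L) = 1.39/(8780×18.6) = 8.5115e-06 m²
R = ρL/A = (4.98×10^-7)(18.6)/(8.5115e-06) = 1.088 Ω
P = I²R = (15.9)² × 1.088 = 275 W

275 W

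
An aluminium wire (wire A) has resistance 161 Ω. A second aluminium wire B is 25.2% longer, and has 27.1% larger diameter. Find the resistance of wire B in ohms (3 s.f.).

R ∝ L/d², so R_B/R_A = (1 + 25.2/100) × (1 + 27.1/100)⁻²
= 1.252 × 0.619 = 0.775
R_B = 0.775 × 161 = 125 Ω

125 Ω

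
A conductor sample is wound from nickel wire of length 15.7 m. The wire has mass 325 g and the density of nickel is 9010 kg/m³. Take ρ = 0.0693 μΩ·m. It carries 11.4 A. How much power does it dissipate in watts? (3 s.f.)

ρ = 0.0693 μΩ·m = 6.93×10^-8 Ω·m
A = m/(density·L) = 0.325/(9010×15.7) = 2.2975e-06 m²
R = ρL/A = (6.93×10^-8)(15.7)/(2.2975e-06) = 0.4736 Ω
P = I²R = (11.4)² × 0.4736 = 61.5 W

61.5 W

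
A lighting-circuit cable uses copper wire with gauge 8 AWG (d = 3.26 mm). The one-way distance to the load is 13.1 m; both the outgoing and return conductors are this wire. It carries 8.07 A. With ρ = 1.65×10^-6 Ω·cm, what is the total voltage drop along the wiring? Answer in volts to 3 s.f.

0.418 V

ρ = 1.65×10^-6 Ω·cm = 1.65×10^-8 Ω·m
A = π(3.26/2 mm)² = π(1.6300e-03 m)² = 8.347e-06 m²
Total conductor length (both ways) L = 2 × 13.1 = 26.2 m
R = ρL/A = (1.65×10^-8)(26.2)/(8.347e-06) = 0.05179 Ω
V = IR = 8.07 × 0.05179 = 0.418 V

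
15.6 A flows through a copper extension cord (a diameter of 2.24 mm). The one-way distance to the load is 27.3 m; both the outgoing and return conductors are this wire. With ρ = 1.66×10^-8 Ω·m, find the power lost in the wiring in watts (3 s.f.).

56.0 W

A = π(d/2)² = π(1.1200e-03 m)² = 3.941e-06 m²
Total conductor length (both ways) L = 2 × 27.3 = 54.6 m
R = ρL/A = (1.66×10^-8)(54.6)/(3.941e-06) = 0.23 Ω
P = I²R = (15.6)² × 0.23 = 56.0 W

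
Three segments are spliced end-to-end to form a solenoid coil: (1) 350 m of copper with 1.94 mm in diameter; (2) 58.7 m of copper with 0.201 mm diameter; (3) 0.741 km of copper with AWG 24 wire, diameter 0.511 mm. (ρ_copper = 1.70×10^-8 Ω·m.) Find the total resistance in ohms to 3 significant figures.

Seg 1: A = π(d/2)² = π(9.7000e-04 m)² = 2.956e-06 m²
R_1 = (1.70×10^-8)(350)/(2.956e-06) = 2.013 Ω
Seg 2: A = π(d/2)² = π(1.0050e-04 m)² = 3.173e-08 m²
R_2 = (1.70×10^-8)(58.7)/(3.173e-08) = 31.45 Ω
Seg 3: A = π(0.511/2 mm)² = π(2.5550e-04 m)² = 2.051e-07 m²
R_3 = (1.70×10^-8)(741)/(2.051e-07) = 61.42 Ω
R_total = R_1 + R_2 + R_3 = 94.9 Ω

94.9 Ω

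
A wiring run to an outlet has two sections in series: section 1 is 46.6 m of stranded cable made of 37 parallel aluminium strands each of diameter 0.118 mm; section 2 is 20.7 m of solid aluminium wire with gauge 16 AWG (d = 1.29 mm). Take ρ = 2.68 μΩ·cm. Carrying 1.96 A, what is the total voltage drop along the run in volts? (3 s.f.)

6.88 V

ρ = 2.68 μΩ·cm = 2.68×10^-8 Ω·m
Section 1: A_strand = π(5.9000e-05)² = 1.094e-08 m²; R₁ = ρL/(N·A_s) = (2.68×10^-8)(46.6)/(37×1.094e-08) = 3.086 Ω
Section 2: A = π(1.29/2 mm)² = π(6.4500e-04 m)² = 1.307e-06 m²
R₂ = (2.68×10^-8)(20.7)/(1.307e-06) = 0.4245 Ω
R = R₁ + R₂ = 3.511 Ω
V = IR = 1.96 × 3.511 = 6.88 V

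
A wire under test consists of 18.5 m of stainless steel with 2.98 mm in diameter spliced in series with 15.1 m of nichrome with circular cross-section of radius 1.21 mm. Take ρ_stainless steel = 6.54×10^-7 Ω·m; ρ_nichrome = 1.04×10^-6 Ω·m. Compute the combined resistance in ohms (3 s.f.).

Segment 1: A = π(d/2)² = π(1.4900e-03 m)² = 6.975e-06 m²
R₁ = ρL/A = (6.54×10^-7)(18.5)/(6.975e-06) = 1.735 Ω
Segment 2: A = πr² = π(1.2100e-03 m)² = 4.600e-06 m²
R₂ = (1.04×10^-6)(15.1)/(4.600e-06) = 3.414 Ω
R = R₁ + R₂ = 5.15 Ω

5.15 Ω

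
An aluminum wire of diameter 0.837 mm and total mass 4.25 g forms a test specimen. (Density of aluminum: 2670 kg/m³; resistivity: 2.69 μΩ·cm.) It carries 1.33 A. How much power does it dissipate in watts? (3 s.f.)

ρ = 2.69 μΩ·cm = 2.69×10^-8 Ω·m
A = π(d/2)² = π(4.1850e-04 m)² = 5.5023e-07 m²
L = m/(density·A) = 0.00425/(2670×5.5023e-07) = 2.893 m
R = ρL/A = (2.69×10^-8)(2.893)/(5.5023e-07) = 0.1414 Ω
P = I²R = (1.33)² × 0.1414 = 0.250 W

0.250 W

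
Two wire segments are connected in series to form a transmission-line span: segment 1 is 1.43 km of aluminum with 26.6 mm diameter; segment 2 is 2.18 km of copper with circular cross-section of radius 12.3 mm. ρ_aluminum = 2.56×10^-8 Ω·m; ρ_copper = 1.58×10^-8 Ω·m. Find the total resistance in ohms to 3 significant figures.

Segment 1: A = π(d/2)² = π(1.3300e-02 m)² = 5.557e-04 m²
R₁ = ρL/A = (2.56×10^-8)(1430)/(5.557e-04) = 0.06588 Ω
Segment 2: A = πr² = π(1.2300e-02 m)² = 4.753e-04 m²
R₂ = (1.58×10^-8)(2180)/(4.753e-04) = 0.07247 Ω
R = R₁ + R₂ = 0.138 Ω

0.138 Ω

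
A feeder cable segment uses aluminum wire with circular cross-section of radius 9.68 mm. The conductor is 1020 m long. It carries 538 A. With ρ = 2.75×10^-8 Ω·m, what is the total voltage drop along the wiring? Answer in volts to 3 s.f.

A = πr² = π(9.6800e-03 m)² = 2.944e-04 m²
R = ρL/A = (2.75×10^-8)(1020)/(2.944e-04) = 0.09529 Ω
V = IR = 538 × 0.09529 = 51.3 V

51.3 V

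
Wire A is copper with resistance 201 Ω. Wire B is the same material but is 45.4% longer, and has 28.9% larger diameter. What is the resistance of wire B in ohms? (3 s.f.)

R ∝ L/d², so R_B/R_A = (1 + 45.4/100) × (1 + 28.9/100)⁻²
= 1.454 × 0.6019 = 0.8751
R_B = 0.8751 × 201 = 176 Ω

176 Ω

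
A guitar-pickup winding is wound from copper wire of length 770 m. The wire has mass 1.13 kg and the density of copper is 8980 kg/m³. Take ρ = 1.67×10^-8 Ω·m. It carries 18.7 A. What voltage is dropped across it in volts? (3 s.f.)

A = m/(density·L) = 1.13/(8980×770) = 1.6342e-07 m²
R = ρL/A = (1.67×10^-8)(770)/(1.6342e-07) = 78.69 Ω
V = IR = 18.7 × 78.69 = 1470 V

1470 V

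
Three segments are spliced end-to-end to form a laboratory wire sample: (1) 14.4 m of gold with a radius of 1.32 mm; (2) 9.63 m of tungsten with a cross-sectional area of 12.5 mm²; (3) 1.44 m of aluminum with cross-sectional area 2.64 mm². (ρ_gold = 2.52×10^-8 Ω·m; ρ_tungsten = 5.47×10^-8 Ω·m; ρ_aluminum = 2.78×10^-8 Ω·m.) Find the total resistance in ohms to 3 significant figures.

0.124 Ω

Seg 1: A = πr² = π(1.3200e-03 m)² = 5.474e-06 m²
R_1 = (2.52×10^-8)(14.4)/(5.474e-06) = 0.06629 Ω
Seg 2: A = 12.5 mm² = 1.250e-05 m²
R_2 = (5.47×10^-8)(9.63)/(1.250e-05) = 0.04214 Ω
Seg 3: A = 2.64 mm² = 2.640e-06 m²
R_3 = (2.78×10^-8)(1.44)/(2.640e-06) = 0.01516 Ω
R_total = R_1 + R_2 + R_3 = 0.124 Ω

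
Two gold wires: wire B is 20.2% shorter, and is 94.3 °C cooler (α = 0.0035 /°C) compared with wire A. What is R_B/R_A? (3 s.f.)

0.535

R ∝ ρL/d² with ρ ∝ (1+αΔT), so R_B/R_A = (1 − 20.2/100) × (1 − 0.0035×94.3)
= 0.798 × 0.67 = 0.535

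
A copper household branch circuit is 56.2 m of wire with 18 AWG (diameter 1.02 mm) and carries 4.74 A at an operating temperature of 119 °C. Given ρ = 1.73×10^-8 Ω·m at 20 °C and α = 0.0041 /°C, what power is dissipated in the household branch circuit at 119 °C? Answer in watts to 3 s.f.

A = π(1.02/2 mm)² = π(5.1000e-04 m)² = 8.171e-07 m²
R₍20₎ = ρL/A = (1.73×10^-8)(56.2)/(8.171e-07) = 1.19 Ω
R₍119₎ = R₍20₎(1 + αΔT) = 1.19 × (1 + 0.0041×99) = 1.673 Ω
P = I²R = (4.74)² × 1.673 = 37.6 W

37.6 W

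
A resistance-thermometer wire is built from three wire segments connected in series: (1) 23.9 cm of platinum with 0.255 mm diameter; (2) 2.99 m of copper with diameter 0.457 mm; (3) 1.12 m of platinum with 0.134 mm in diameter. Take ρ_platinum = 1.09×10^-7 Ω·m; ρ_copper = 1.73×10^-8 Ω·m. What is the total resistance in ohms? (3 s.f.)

Seg 1: A = π(d/2)² = π(1.2750e-04 m)² = 5.107e-08 m²
R_1 = (1.09×10^-7)(0.239)/(5.107e-08) = 0.5101 Ω
Seg 2: A = π(d/2)² = π(2.2850e-04 m)² = 1.640e-07 m²
R_2 = (1.73×10^-8)(2.99)/(1.640e-07) = 0.3154 Ω
Seg 3: A = π(d/2)² = π(6.7000e-05 m)² = 1.410e-08 m²
R_3 = (1.09×10^-7)(1.12)/(1.410e-08) = 8.657 Ω
R_total = R_1 + R_2 + R_3 = 9.48 Ω

9.48 Ω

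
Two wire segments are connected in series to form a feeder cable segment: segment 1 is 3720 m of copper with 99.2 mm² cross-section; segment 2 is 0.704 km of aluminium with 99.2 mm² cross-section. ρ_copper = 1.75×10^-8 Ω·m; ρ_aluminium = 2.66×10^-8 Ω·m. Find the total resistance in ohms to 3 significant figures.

Segment 1: A = 99.2 mm² = 9.920e-05 m²
R₁ = ρL/A = (1.75×10^-8)(3720)/(9.920e-05) = 0.6563 Ω
R₂ = (2.66×10^-8)(704)/(9.920e-05) = 0.1888 Ω
R = R₁ + R₂ = 0.845 Ω

0.845 Ω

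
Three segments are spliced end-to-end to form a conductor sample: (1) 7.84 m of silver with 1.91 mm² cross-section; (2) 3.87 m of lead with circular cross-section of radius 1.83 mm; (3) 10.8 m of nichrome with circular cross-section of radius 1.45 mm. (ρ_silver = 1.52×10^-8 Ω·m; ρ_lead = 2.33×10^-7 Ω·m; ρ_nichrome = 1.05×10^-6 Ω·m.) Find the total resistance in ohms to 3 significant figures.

Seg 1: A = 1.91 mm² = 1.910e-06 m²
R_1 = (1.52×10^-8)(7.84)/(1.910e-06) = 0.06239 Ω
Seg 2: A = πr² = π(1.8300e-03 m)² = 1.052e-05 m²
R_2 = (2.33×10^-7)(3.87)/(1.052e-05) = 0.08571 Ω
Seg 3: A = πr² = π(1.4500e-03 m)² = 6.605e-06 m²
R_3 = (1.05×10^-6)(10.8)/(6.605e-06) = 1.717 Ω
R_total = R_1 + R_2 + R_3 = 1.86 Ω

1.86 Ω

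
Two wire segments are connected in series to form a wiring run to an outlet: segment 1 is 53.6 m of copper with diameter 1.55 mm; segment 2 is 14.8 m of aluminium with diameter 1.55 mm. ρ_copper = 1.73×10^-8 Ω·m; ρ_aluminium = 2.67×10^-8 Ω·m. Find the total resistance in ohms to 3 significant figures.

Segment 1: A = π(d/2)² = π(7.7500e-04 m)² = 1.887e-06 m²
R₁ = ρL/A = (1.73×10^-8)(53.6)/(1.887e-06) = 0.4914 Ω
R₂ = (2.67×10^-8)(14.8)/(1.887e-06) = 0.2094 Ω
R = R₁ + R₂ = 0.701 Ω

0.701 Ω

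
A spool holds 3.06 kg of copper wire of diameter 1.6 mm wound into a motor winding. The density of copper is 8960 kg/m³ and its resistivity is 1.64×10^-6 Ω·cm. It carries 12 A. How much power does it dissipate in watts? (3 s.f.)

200 W

ρ = 1.64×10^-6 Ω·cm = 1.64×10^-8 Ω·m
A = π(d/2)² = π(8.0000e-04 m)² = 2.0106e-06 m²
L = m/(density·A) = 3.06/(8960×2.0106e-06) = 169.9 m
R = ρL/A = (1.64×10^-8)(169.9)/(2.0106e-06) = 1.385 Ω
P = I²R = (12)² × 1.385 = 200 W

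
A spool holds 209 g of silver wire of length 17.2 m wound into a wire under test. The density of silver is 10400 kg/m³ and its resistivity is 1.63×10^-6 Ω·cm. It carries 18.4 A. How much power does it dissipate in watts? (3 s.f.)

ρ = 1.63×10^-6 Ω·cm = 1.63×10^-8 Ω·m
A = m/(density·L) = 0.209/(10400×17.2) = 1.1684e-06 m²
R = ρL/A = (1.63×10^-8)(17.2)/(1.1684e-06) = 0.24 Ω
P = I²R = (18.4)² × 0.24 = 81.2 W

81.2 W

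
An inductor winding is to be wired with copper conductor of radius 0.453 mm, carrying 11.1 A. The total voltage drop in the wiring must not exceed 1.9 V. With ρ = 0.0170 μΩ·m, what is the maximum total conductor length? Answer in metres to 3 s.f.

6.49 m

ρ = 0.0170 μΩ·m = 1.70×10^-8 Ω·m
A = πr² = π(4.5300e-04 m)² = 6.447e-07 m²
L_max = V_max·A/(1·ρI) = (1.9)(6.447e-07)/(1.70×10^-8×11.1) = 6.49 m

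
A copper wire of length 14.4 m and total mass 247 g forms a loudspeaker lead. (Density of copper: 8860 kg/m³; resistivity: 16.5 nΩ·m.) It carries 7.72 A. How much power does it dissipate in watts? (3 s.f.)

ρ = 16.5 nΩ·m = 1.65×10^-8 Ω·m
A = m/(density·L) = 0.247/(8860×14.4) = 1.9360e-06 m²
R = ρL/A = (1.65×10^-8)(14.4)/(1.9360e-06) = 0.1227 Ω
P = I²R = (7.72)² × 0.1227 = 7.31 W

7.31 W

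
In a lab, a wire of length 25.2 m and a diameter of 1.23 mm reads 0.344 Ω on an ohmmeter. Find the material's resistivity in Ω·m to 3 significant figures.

1.62×10^-8 Ω·m

A = π(d/2)² = π(6.1500e-04 m)² = 1.188e-06 m²
ρ = RA/L = (0.344)(1.188e-06)/(25.2) = 1.62×10^-8 Ω·m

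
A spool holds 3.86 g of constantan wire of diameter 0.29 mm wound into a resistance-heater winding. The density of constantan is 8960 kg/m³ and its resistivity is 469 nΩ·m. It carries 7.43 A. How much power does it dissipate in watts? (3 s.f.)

2560 W

ρ = 469 nΩ·m = 4.69×10^-7 Ω·m
A = π(d/2)² = π(1.4500e-04 m)² = 6.6052e-08 m²
L = m/(density·A) = 0.00386/(8960×6.6052e-08) = 6.522 m
R = ρL/A = (4.69×10^-7)(6.522)/(6.6052e-08) = 46.31 Ω
P = I²R = (7.43)² × 46.31 = 2560 W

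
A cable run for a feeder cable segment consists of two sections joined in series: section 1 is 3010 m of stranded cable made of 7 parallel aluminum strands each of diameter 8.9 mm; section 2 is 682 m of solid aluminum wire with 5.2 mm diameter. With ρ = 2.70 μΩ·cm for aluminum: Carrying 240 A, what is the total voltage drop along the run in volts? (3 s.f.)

ρ = 2.70 μΩ·cm = 2.70×10^-8 Ω·m
Section 1: A_strand = π(4.4500e-03)² = 6.221e-05 m²; R₁ = ρL/(N·A_s) = (2.70×10^-8)(3010)/(7×6.221e-05) = 0.1866 Ω
Section 2: A = π(d/2)² = π(2.6000e-03 m)² = 2.124e-05 m²
R₂ = (2.70×10^-8)(682)/(2.124e-05) = 0.8671 Ω
R = R₁ + R₂ = 1.054 Ω
V = IR = 240 × 1.054 = 253 V

253 V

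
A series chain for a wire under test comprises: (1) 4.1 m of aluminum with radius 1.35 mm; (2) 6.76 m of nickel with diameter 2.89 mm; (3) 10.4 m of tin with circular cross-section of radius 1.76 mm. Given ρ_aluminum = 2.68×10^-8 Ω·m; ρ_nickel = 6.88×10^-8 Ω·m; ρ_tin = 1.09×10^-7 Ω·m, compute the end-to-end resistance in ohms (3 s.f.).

Seg 1: A = πr² = π(1.3500e-03 m)² = 5.726e-06 m²
R_1 = (2.68×10^-8)(4.1)/(5.726e-06) = 0.01919 Ω
Seg 2: A = π(d/2)² = π(1.4450e-03 m)² = 6.560e-06 m²
R_2 = (6.88×10^-8)(6.76)/(6.560e-06) = 0.0709 Ω
Seg 3: A = πr² = π(1.7600e-03 m)² = 9.731e-06 m²
R_3 = (1.09×10^-7)(10.4)/(9.731e-06) = 0.1165 Ω
R_total = R_1 + R_2 + R_3 = 0.207 Ω

0.207 Ω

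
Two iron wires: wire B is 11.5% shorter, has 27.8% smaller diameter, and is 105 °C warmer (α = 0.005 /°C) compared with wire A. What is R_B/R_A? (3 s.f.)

R ∝ ρL/d² with ρ ∝ (1+αΔT), so R_B/R_A = (1 − 11.5/100) × (1 − 27.8/100)⁻² × (1 + 0.005×105)
= 0.885 × 1.918 × 1.525 = 2.59

2.59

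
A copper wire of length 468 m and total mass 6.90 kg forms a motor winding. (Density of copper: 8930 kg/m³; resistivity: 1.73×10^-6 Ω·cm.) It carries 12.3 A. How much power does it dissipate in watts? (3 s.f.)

ρ = 1.73×10^-6 Ω·cm = 1.73×10^-8 Ω·m
A = m/(density·L) = 6.9/(8930×468) = 1.6510e-06 m²
R = ρL/A = (1.73×10^-8)(468)/(1.6510e-06) = 4.904 Ω
P = I²R = (12.3)² × 4.904 = 742 W

742 W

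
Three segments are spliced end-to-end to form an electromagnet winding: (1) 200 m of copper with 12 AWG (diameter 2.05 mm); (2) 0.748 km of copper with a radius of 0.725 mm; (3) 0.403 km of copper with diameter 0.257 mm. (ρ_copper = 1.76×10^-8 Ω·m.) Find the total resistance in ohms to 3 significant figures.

146 Ω

Seg 1: A = π(2.05/2 mm)² = π(1.0250e-03 m)² = 3.301e-06 m²
R_1 = (1.76×10^-8)(200)/(3.301e-06) = 1.066 Ω
Seg 2: A = πr² = π(7.2500e-04 m)² = 1.651e-06 m²
R_2 = (1.76×10^-8)(748)/(1.651e-06) = 7.972 Ω
Seg 3: A = π(d/2)² = π(1.2850e-04 m)² = 5.187e-08 m²
R_3 = (1.76×10^-8)(403)/(5.187e-08) = 136.7 Ω
R_total = R_1 + R_2 + R_3 = 146 Ω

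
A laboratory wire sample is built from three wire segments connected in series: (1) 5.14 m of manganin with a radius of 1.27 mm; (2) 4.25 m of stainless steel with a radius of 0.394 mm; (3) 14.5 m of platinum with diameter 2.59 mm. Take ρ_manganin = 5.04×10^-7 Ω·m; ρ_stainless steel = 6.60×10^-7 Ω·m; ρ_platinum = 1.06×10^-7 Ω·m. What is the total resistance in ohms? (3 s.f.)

6.55 Ω

Seg 1: A = πr² = π(1.2700e-03 m)² = 5.067e-06 m²
R_1 = (5.04×10^-7)(5.14)/(5.067e-06) = 0.5113 Ω
Seg 2: A = πr² = π(3.9400e-04 m)² = 4.877e-07 m²
R_2 = (6.60×10^-7)(4.25)/(4.877e-07) = 5.752 Ω
Seg 3: A = π(d/2)² = π(1.2950e-03 m)² = 5.269e-06 m²
R_3 = (1.06×10^-7)(14.5)/(5.269e-06) = 0.2917 Ω
R_total = R_1 + R_2 + R_3 = 6.55 Ω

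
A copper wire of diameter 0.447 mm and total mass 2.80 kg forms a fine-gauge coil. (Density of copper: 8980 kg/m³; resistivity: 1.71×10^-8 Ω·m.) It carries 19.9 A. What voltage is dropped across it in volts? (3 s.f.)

4310 V

A = π(d/2)² = π(2.2350e-04 m)² = 1.5693e-07 m²
L = m/(density·A) = 2.8/(8980×1.5693e-07) = 1987 m
R = ρL/A = (1.71×10^-8)(1987)/(1.5693e-07) = 216.5 Ω
V = IR = 19.9 × 216.5 = 4310 V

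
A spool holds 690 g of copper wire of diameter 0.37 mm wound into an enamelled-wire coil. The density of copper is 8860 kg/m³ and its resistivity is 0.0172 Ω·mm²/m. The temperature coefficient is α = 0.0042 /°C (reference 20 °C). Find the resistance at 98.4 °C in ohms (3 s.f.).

154 Ω

ρ = 0.0172 Ω·mm²/m = 1.72×10^-8 Ω·m
A = π(d/2)² = π(1.8500e-04 m)² = 1.0752e-07 m²
L = m/(density·A) = 0.69/(8860×1.0752e-07) = 724.3 m
R = ρL/A = (1.72×10^-8)(724.3)/(1.0752e-07) = 115.9 Ω
R(98.4 °C) = 115.9 × (1 + 0.0042×78.4) = 154 Ω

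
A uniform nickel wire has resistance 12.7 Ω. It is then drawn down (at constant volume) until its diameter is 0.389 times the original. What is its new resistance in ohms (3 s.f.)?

Volume constant ⇒ L' = L/r² with r = 0.389. R' = ρL'/A' = ρ(L/r²)/(πr²d₀²/4) = R/r⁴.
R' = 43.67 × 12.7 = 555 Ω

555 Ω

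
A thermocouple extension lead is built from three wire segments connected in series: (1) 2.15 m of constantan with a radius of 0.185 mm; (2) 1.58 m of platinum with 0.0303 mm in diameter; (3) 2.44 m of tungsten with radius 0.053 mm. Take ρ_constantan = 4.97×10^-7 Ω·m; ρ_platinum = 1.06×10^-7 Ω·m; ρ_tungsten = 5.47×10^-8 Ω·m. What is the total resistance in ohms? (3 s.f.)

Seg 1: A = πr² = π(1.8500e-04 m)² = 1.075e-07 m²
R_1 = (4.97×10^-7)(2.15)/(1.075e-07) = 9.938 Ω
Seg 2: A = π(d/2)² = π(1.5150e-05 m)² = 7.211e-10 m²
R_2 = (1.06×10^-7)(1.58)/(7.211e-10) = 232.3 Ω
Seg 3: A = πr² = π(5.3000e-05 m)² = 8.825e-09 m²
R_3 = (5.47×10^-8)(2.44)/(8.825e-09) = 15.12 Ω
R_total = R_1 + R_2 + R_3 = 257 Ω

257 Ω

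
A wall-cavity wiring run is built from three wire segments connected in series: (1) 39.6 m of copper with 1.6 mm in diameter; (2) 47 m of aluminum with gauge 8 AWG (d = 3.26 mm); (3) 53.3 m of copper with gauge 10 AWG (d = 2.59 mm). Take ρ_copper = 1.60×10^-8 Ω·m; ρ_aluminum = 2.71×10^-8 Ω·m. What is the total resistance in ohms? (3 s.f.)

Seg 1: A = π(d/2)² = π(8.0000e-04 m)² = 2.011e-06 m²
R_1 = (1.60×10^-8)(39.6)/(2.011e-06) = 0.3151 Ω
Seg 2: A = π(3.26/2 mm)² = π(1.6300e-03 m)² = 8.347e-06 m²
R_2 = (2.71×10^-8)(47)/(8.347e-06) = 0.1526 Ω
Seg 3: A = π(2.59/2 mm)² = π(1.2950e-03 m)² = 5.269e-06 m²
R_3 = (1.60×10^-8)(53.3)/(5.269e-06) = 0.1619 Ω
R_total = R_1 + R_2 + R_3 = 0.630 Ω

0.630 Ω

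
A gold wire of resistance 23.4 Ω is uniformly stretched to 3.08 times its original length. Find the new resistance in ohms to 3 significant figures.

Volume constant ⇒ A' = A/k with k = 3.08. R' = ρ(kL)/(A/k) = k²R.
R' = 9.486 × 23.4 = 222 Ω

222 Ω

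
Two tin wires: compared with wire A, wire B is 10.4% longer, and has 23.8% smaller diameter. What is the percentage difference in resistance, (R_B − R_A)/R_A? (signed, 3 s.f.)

90.1%

R ∝ L/d², so R_B/R_A = (1 + 10.4/100) × (1 − 23.8/100)⁻²
= 1.104 × 1.722 = 1.901
(R_B − R_A)/R_A = 1.901 − 1 = 90.1%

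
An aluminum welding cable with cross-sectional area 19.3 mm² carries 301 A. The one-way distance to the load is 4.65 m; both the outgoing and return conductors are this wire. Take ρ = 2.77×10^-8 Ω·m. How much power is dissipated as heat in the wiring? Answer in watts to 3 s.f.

A = 19.3 mm² = 1.930e-05 m²
Total conductor length (both ways) L = 2 × 4.65 = 9.3 m
R = ρL/A = (2.77×10^-8)(9.3)/(1.930e-05) = 0.01335 Ω
P = I²R = (301)² × 0.01335 = 1210 W

1210 W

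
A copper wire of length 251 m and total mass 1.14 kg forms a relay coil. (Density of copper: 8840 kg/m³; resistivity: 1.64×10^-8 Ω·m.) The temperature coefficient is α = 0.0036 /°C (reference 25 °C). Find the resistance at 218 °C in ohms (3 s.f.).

13.6 Ω

A = m/(density·L) = 1.14/(8840×251) = 5.1378e-07 m²
R = ρL/A = (1.64×10^-8)(251)/(5.1378e-07) = 8.012 Ω
R(218 °C) = 8.012 × (1 + 0.0036×193) = 13.6 Ω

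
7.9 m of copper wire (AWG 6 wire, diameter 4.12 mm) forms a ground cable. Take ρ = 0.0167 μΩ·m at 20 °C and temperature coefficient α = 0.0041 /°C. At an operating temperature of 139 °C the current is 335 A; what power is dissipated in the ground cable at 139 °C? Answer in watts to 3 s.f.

ρ = 0.0167 μΩ·m = 1.67×10^-8 Ω·m
A = π(4.12/2 mm)² = π(2.0600e-03 m)² = 1.333e-05 m²
R₍20₎ = ρL/A = (1.67×10^-8)(7.9)/(1.333e-05) = 0.009896 Ω
R₍139₎ = R₍20₎(1 + αΔT) = 0.009896 × (1 + 0.0041×119) = 0.01472 Ω
P = I²R = (335)² × 0.01472 = 1650 W

1650 W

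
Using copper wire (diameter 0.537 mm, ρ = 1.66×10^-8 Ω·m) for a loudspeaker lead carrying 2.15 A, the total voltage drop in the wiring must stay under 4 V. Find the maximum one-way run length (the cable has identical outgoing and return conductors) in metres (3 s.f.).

12.7 m

A = π(d/2)² = π(2.6850e-04 m)² = 2.265e-07 m²
L_max = V_max·A/(2·ρI) = (4)(2.265e-07)/(2×1.66×10^-8×2.15) = 12.7 m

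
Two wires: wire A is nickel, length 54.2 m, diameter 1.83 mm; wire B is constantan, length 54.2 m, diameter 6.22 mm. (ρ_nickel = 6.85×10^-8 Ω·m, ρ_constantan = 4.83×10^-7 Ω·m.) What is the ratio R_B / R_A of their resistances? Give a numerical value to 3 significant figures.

R ∝ ρL/d², so R_B/R_A = (ρ_B/ρ_A) × (d_A/d_B)²
= (4.83×10^-7/6.85×10^-8) × (1.83/6.22)² = 0.610

0.610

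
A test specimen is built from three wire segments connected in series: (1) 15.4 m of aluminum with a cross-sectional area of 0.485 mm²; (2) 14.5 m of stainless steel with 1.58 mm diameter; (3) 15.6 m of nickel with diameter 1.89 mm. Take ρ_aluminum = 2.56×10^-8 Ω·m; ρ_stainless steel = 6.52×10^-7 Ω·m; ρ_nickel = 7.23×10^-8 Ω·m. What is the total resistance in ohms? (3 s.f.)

Seg 1: A = 0.485 mm² = 4.850e-07 m²
R_1 = (2.56×10^-8)(15.4)/(4.850e-07) = 0.8129 Ω
Seg 2: A = π(d/2)² = π(7.9000e-04 m)² = 1.961e-06 m²
R_2 = (6.52×10^-7)(14.5)/(1.961e-06) = 4.822 Ω
Seg 3: A = π(d/2)² = π(9.4500e-04 m)² = 2.806e-06 m²
R_3 = (7.23×10^-8)(15.6)/(2.806e-06) = 0.402 Ω
R_total = R_1 + R_2 + R_3 = 6.04 Ω

6.04 Ω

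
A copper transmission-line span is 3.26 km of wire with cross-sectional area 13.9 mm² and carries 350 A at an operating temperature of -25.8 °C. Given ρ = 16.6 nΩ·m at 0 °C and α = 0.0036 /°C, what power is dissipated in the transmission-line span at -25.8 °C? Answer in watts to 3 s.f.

ρ = 16.6 nΩ·m = 1.66×10^-8 Ω·m
A = 13.9 mm² = 1.390e-05 m²
R₍0₎ = ρL/A = (1.66×10^-8)(3260)/(1.390e-05) = 3.893 Ω
R₍-25.8₎ = R₍0₎(1 + αΔT) = 3.893 × (1 + 0.0036×-25.8) = 3.532 Ω
P = I²R = (350)² × 3.532 = 4.33×10^5 W

4.33×10^5 W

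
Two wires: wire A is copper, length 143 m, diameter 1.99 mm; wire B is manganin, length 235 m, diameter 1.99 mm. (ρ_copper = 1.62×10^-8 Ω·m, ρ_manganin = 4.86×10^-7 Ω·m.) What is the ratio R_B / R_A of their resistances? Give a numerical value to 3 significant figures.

R ∝ ρL/d², so R_B/R_A = (ρ_B/ρ_A) × (L_B/L_A)
= (4.86×10^-7/1.62×10^-8) × (235/143) = 49.3

49.3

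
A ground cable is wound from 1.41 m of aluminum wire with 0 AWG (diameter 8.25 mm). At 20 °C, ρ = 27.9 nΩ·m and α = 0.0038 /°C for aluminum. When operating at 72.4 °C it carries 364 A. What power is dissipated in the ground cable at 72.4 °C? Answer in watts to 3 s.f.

ρ = 27.9 nΩ·m = 2.79×10^-8 Ω·m
A = π(8.25/2 mm)² = π(4.1250e-03 m)² = 5.346e-05 m²
R₍20₎ = ρL/A = (2.79×10^-8)(1.41)/(5.346e-05) = 7.359×10^-4 Ω
R₍72.4₎ = R₍20₎(1 + αΔT) = 7.359×10^-4 × (1 + 0.0038×52.4) = 8.824×10^-4 Ω
P = I²R = (364)² × 8.824×10^-4 = 117 W

117 W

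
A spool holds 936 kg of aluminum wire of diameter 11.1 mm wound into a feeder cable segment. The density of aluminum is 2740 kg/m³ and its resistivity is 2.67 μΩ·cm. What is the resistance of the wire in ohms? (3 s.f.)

0.974 Ω

ρ = 2.67 μΩ·cm = 2.67×10^-8 Ω·m
A = π(d/2)² = π(5.5500e-03 m)² = 9.6769e-05 m²
L = m/(density·A) = 936/(2740×9.6769e-05) = 3530 m
R = ρL/A = (2.67×10^-8)(3530)/(9.6769e-05) = 0.974 Ω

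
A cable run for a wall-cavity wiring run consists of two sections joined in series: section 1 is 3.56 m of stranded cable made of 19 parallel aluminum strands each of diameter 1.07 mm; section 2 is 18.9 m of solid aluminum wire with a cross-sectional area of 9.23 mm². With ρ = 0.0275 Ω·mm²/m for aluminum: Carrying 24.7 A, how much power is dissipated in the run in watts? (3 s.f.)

37.9 W

ρ = 0.0275 Ω·mm²/m = 2.75×10^-8 Ω·m
Section 1: A_strand = π(5.3500e-04)² = 8.992e-07 m²; R₁ = ρL/(N·A_s) = (2.75×10^-8)(3.56)/(19×8.992e-07) = 0.00573 Ω
Section 2: A = 9.23 mm² = 9.230e-06 m²
R₂ = (2.75×10^-8)(18.9)/(9.230e-06) = 0.05631 Ω
R = R₁ + R₂ = 0.06204 Ω
P = I²R = (24.7)² × 0.06204 = 37.9 W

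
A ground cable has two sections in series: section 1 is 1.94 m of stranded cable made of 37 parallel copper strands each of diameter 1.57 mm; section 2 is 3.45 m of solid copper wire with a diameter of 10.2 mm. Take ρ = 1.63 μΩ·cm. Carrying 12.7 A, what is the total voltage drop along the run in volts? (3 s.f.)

ρ = 1.63 μΩ·cm = 1.63×10^-8 Ω·m
Section 1: A_strand = π(7.8500e-04)² = 1.936e-06 m²; R₁ = ρL/(N·A_s) = (1.63×10^-8)(1.94)/(37×1.936e-06) = 4.415×10^-4 Ω
Section 2: A = π(d/2)² = π(5.1000e-03 m)² = 8.171e-05 m²
R₂ = (1.63×10^-8)(3.45)/(8.171e-05) = 6.882×10^-4 Ω
R = R₁ + R₂ = 0.00113 Ω
V = IR = 12.7 × 0.00113 = 0.0143 V

0.0143 V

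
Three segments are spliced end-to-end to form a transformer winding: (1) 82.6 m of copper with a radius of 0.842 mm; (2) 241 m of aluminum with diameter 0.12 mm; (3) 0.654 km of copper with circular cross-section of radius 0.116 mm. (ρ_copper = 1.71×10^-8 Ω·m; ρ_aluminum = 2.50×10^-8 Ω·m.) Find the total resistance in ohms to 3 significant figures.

Seg 1: A = πr² = π(8.4200e-04 m)² = 2.227e-06 m²
R_1 = (1.71×10^-8)(82.6)/(2.227e-06) = 0.6342 Ω
Seg 2: A = π(d/2)² = π(6.0000e-05 m)² = 1.131e-08 m²
R_2 = (2.50×10^-8)(241)/(1.131e-08) = 532.7 Ω
Seg 3: A = πr² = π(1.1600e-04 m)² = 4.227e-08 m²
R_3 = (1.71×10^-8)(654)/(4.227e-08) = 264.6 Ω
R_total = R_1 + R_2 + R_3 = 798 Ω

798 Ω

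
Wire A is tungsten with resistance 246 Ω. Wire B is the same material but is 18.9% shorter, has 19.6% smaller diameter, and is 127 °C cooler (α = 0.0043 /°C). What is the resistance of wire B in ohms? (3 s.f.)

R ∝ ρL/d² with ρ ∝ (1+αΔT), so R_B/R_A = (1 − 18.9/100) × (1 − 19.6/100)⁻² × (1 − 0.0043×127)
= 0.811 × 1.547 × 0.4539 = 0.5695
R_B = 0.5695 × 246 = 140 Ω

140 Ω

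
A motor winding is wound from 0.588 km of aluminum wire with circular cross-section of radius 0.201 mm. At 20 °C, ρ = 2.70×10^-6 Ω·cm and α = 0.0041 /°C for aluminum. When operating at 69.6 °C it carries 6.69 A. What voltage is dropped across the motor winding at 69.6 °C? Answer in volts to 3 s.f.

ρ = 2.70×10^-6 Ω·cm = 2.70×10^-8 Ω·m
A = πr² = π(2.0100e-04 m)² = 1.269e-07 m²
R₍20₎ = ρL/A = (2.70×10^-8)(588)/(1.269e-07) = 125.1 Ω
R₍69.6₎ = R₍20₎(1 + αΔT) = 125.1 × (1 + 0.0041×49.6) = 150.5 Ω
V = IR = 6.69 × 150.5 = 1010 V

1010 V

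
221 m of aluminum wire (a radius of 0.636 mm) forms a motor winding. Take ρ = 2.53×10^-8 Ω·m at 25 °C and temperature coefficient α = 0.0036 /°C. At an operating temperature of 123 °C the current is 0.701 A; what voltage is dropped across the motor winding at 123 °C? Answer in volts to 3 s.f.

A = πr² = π(6.3600e-04 m)² = 1.271e-06 m²
R₍25₎ = ρL/A = (2.53×10^-8)(221)/(1.271e-06) = 4.4 Ω
R₍123₎ = R₍25₎(1 + αΔT) = 4.4 × (1 + 0.0036×98) = 5.952 Ω
V = IR = 0.701 × 5.952 = 4.17 V

4.17 V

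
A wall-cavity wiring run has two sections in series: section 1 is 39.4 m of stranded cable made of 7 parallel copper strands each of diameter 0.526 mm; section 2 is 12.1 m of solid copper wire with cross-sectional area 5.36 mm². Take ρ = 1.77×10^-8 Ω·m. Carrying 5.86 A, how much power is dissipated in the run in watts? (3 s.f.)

Section 1: A_strand = π(2.6300e-04)² = 2.173e-07 m²; R₁ = ρL/(N·A_s) = (1.77×10^-8)(39.4)/(7×2.173e-07) = 0.4585 Ω
Section 2: A = 5.36 mm² = 5.360e-06 m²
R₂ = (1.77×10^-8)(12.1)/(5.360e-06) = 0.03996 Ω
R = R₁ + R₂ = 0.4984 Ω
P = I²R = (5.86)² × 0.4984 = 17.1 W

17.1 W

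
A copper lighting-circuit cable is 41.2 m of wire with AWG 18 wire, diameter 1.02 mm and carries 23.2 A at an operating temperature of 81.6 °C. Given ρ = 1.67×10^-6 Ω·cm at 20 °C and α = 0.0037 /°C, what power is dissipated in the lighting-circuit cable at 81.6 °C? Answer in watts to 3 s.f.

557 W

ρ = 1.67×10^-6 Ω·cm = 1.67×10^-8 Ω·m
A = π(1.02/2 mm)² = π(5.1000e-04 m)² = 8.171e-07 m²
R₍20₎ = ρL/A = (1.67×10^-8)(41.2)/(8.171e-07) = 0.842 Ω
R₍81.6₎ = R₍20₎(1 + αΔT) = 0.842 × (1 + 0.0037×61.6) = 1.034 Ω
P = I²R = (23.2)² × 1.034 = 557 W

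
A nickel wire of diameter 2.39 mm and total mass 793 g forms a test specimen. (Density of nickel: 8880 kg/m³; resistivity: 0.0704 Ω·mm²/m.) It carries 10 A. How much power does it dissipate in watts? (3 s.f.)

31.2 W

ρ = 0.0704 Ω·mm²/m = 7.04×10^-8 Ω·m
A = π(d/2)² = π(1.1950e-03 m)² = 4.4863e-06 m²
L = m/(density·A) = 0.793/(8880×4.4863e-06) = 19.91 m
R = ρL/A = (7.04×10^-8)(19.91)/(4.4863e-06) = 0.3124 Ω
P = I²R = (10)² × 0.3124 = 31.2 W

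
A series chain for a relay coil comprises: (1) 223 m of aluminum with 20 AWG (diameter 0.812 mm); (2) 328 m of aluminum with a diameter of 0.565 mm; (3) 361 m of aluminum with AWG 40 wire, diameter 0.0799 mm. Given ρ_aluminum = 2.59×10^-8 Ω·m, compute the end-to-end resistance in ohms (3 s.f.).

Seg 1: A = π(0.812/2 mm)² = π(4.0600e-04 m)² = 5.178e-07 m²
R_1 = (2.59×10^-8)(223)/(5.178e-07) = 11.15 Ω
Seg 2: A = π(d/2)² = π(2.8250e-04 m)² = 2.507e-07 m²
R_2 = (2.59×10^-8)(328)/(2.507e-07) = 33.88 Ω
Seg 3: A = π(0.0799/2 mm)² = π(3.9950e-05 m)² = 5.014e-09 m²
R_3 = (2.59×10^-8)(361)/(5.014e-09) = 1865 Ω
R_total = R_1 + R_2 + R_3 = 1910 Ω

1910 Ω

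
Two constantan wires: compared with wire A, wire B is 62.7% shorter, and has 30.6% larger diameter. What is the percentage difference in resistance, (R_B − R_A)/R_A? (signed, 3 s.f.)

-78.1%

R ∝ L/d², so R_B/R_A = (1 − 62.7/100) × (1 + 30.6/100)⁻²
= 0.373 × 0.5863 = 0.2187
(R_B − R_A)/R_A = 0.2187 − 1 = -78.1%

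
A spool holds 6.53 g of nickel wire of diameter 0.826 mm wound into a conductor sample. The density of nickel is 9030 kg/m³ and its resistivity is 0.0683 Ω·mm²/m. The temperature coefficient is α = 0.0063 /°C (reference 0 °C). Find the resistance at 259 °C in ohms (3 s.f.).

0.453 Ω

ρ = 0.0683 Ω·mm²/m = 6.83×10^-8 Ω·m
A = π(d/2)² = π(4.1300e-04 m)² = 5.3586e-07 m²
L = m/(density·A) = 0.00653/(9030×5.3586e-07) = 1.35 m
R = ρL/A = (6.83×10^-8)(1.35)/(5.3586e-07) = 0.172 Ω
R(259 °C) = 0.172 × (1 + 0.0063×259) = 0.453 Ω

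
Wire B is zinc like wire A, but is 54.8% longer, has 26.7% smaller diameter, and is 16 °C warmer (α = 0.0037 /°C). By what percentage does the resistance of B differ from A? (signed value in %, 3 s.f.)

R ∝ ρL/d² with ρ ∝ (1+αΔT), so R_B/R_A = (1 + 54.8/100) × (1 − 26.7/100)⁻² × (1 + 0.0037×16)
= 1.548 × 1.861 × 1.059 = 3.052
(R_B − R_A)/R_A = 3.052 − 1 = 205%

205%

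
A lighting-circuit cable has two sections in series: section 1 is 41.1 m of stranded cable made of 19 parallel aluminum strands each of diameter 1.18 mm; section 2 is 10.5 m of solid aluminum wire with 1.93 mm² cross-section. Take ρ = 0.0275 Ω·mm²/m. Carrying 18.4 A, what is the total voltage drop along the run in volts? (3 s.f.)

ρ = 0.0275 Ω·mm²/m = 2.75×10^-8 Ω·m
Section 1: A_strand = π(5.9000e-04)² = 1.094e-06 m²; R₁ = ρL/(N·A_s) = (2.75×10^-8)(41.1)/(19×1.094e-06) = 0.0544 Ω
Section 2: A = 1.93 mm² = 1.930e-06 m²
R₂ = (2.75×10^-8)(10.5)/(1.930e-06) = 0.1496 Ω
R = R₁ + R₂ = 0.204 Ω
V = IR = 18.4 × 0.204 = 3.75 V

3.75 V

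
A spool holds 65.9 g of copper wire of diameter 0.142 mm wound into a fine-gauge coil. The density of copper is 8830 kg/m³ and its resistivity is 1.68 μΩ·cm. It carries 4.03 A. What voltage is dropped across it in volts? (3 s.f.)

2010 V

ρ = 1.68 μΩ·cm = 1.68×10^-8 Ω·m
A = π(d/2)² = π(7.1000e-05 m)² = 1.5837e-08 m²
L = m/(density·A) = 0.0659/(8830×1.5837e-08) = 471.3 m
R = ρL/A = (1.68×10^-8)(471.3)/(1.5837e-08) = 499.9 Ω
V = IR = 4.03 × 499.9 = 2010 V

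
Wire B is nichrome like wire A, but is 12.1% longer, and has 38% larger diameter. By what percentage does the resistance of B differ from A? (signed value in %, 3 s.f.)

R ∝ L/d², so R_B/R_A = (1 + 12.1/100) × (1 + 38/100)⁻²
= 1.121 × 0.5251 = 0.5886
(R_B − R_A)/R_A = 0.5886 − 1 = -41.1%

-41.1%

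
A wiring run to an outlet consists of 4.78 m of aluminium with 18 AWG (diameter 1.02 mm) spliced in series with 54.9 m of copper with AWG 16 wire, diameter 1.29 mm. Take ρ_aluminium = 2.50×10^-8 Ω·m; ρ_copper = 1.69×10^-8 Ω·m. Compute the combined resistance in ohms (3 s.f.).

0.856 Ω

Segment 1: A = π(1.02/2 mm)² = π(5.1000e-04 m)² = 8.171e-07 m²
R₁ = ρL/A = (2.50×10^-8)(4.78)/(8.171e-07) = 0.1462 Ω
Segment 2: A = π(1.29/2 mm)² = π(6.4500e-04 m)² = 1.307e-06 m²
R₂ = (1.69×10^-8)(54.9)/(1.307e-06) = 0.7099 Ω
R = R₁ + R₂ = 0.856 Ω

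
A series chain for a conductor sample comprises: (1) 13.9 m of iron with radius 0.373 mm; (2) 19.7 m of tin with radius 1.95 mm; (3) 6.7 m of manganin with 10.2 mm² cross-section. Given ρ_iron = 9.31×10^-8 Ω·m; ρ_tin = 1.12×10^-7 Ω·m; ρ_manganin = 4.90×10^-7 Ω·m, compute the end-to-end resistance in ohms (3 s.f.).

3.47 Ω

Seg 1: A = πr² = π(3.7300e-04 m)² = 4.371e-07 m²
R_1 = (9.31×10^-8)(13.9)/(4.371e-07) = 2.961 Ω
Seg 2: A = πr² = π(1.9500e-03 m)² = 1.195e-05 m²
R_2 = (1.12×10^-7)(19.7)/(1.195e-05) = 0.1847 Ω
Seg 3: A = 10.2 mm² = 1.020e-05 m²
R_3 = (4.90×10^-7)(6.7)/(1.020e-05) = 0.3219 Ω
R_total = R_1 + R_2 + R_3 = 3.47 Ω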